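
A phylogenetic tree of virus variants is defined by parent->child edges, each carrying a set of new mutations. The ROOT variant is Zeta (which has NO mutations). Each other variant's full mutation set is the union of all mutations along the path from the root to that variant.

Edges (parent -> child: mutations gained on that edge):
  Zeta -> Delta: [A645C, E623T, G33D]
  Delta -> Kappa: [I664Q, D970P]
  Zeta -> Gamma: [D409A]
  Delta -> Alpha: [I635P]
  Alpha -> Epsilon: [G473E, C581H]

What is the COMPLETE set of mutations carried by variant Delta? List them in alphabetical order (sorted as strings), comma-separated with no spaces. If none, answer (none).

Answer: A645C,E623T,G33D

Derivation:
At Zeta: gained [] -> total []
At Delta: gained ['A645C', 'E623T', 'G33D'] -> total ['A645C', 'E623T', 'G33D']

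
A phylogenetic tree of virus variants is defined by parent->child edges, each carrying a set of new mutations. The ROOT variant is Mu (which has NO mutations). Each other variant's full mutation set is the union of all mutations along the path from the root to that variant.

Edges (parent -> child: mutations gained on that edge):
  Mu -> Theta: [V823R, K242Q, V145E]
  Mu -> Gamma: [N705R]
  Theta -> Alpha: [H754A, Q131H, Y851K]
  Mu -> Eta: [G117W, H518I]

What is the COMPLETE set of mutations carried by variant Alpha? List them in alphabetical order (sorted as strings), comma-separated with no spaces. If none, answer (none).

Answer: H754A,K242Q,Q131H,V145E,V823R,Y851K

Derivation:
At Mu: gained [] -> total []
At Theta: gained ['V823R', 'K242Q', 'V145E'] -> total ['K242Q', 'V145E', 'V823R']
At Alpha: gained ['H754A', 'Q131H', 'Y851K'] -> total ['H754A', 'K242Q', 'Q131H', 'V145E', 'V823R', 'Y851K']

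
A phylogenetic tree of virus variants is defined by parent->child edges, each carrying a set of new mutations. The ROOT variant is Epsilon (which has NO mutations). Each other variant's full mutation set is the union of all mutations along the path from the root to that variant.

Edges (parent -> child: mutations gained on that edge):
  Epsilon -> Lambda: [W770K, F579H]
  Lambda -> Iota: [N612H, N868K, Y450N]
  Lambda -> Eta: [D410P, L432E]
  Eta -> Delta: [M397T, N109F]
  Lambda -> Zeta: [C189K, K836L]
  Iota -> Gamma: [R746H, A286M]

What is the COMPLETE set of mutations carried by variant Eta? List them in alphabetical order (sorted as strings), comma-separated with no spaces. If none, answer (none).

At Epsilon: gained [] -> total []
At Lambda: gained ['W770K', 'F579H'] -> total ['F579H', 'W770K']
At Eta: gained ['D410P', 'L432E'] -> total ['D410P', 'F579H', 'L432E', 'W770K']

Answer: D410P,F579H,L432E,W770K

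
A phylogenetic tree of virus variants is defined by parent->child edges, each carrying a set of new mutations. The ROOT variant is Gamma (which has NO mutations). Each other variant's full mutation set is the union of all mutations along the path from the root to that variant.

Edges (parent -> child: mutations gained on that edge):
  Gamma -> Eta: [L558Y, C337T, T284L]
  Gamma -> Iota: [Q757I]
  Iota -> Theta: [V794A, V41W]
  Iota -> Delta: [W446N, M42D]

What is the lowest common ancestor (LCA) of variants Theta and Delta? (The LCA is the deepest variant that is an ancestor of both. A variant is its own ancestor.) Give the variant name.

Path from root to Theta: Gamma -> Iota -> Theta
  ancestors of Theta: {Gamma, Iota, Theta}
Path from root to Delta: Gamma -> Iota -> Delta
  ancestors of Delta: {Gamma, Iota, Delta}
Common ancestors: {Gamma, Iota}
Walk up from Delta: Delta (not in ancestors of Theta), Iota (in ancestors of Theta), Gamma (in ancestors of Theta)
Deepest common ancestor (LCA) = Iota

Answer: Iota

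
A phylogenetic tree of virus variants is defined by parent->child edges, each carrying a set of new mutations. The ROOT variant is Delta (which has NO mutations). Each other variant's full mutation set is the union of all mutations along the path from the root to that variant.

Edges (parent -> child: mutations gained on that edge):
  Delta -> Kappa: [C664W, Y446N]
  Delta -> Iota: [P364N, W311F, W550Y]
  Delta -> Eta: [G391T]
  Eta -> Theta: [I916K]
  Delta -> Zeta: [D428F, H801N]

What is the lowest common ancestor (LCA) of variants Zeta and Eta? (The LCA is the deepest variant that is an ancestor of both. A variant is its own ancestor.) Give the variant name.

Path from root to Zeta: Delta -> Zeta
  ancestors of Zeta: {Delta, Zeta}
Path from root to Eta: Delta -> Eta
  ancestors of Eta: {Delta, Eta}
Common ancestors: {Delta}
Walk up from Eta: Eta (not in ancestors of Zeta), Delta (in ancestors of Zeta)
Deepest common ancestor (LCA) = Delta

Answer: Delta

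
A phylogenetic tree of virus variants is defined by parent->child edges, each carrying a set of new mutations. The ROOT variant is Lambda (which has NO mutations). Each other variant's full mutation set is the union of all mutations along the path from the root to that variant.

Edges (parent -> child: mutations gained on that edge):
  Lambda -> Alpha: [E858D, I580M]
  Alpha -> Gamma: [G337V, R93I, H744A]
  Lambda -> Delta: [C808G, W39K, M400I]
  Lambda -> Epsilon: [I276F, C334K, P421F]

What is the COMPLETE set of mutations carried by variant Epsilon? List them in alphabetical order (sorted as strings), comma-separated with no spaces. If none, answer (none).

Answer: C334K,I276F,P421F

Derivation:
At Lambda: gained [] -> total []
At Epsilon: gained ['I276F', 'C334K', 'P421F'] -> total ['C334K', 'I276F', 'P421F']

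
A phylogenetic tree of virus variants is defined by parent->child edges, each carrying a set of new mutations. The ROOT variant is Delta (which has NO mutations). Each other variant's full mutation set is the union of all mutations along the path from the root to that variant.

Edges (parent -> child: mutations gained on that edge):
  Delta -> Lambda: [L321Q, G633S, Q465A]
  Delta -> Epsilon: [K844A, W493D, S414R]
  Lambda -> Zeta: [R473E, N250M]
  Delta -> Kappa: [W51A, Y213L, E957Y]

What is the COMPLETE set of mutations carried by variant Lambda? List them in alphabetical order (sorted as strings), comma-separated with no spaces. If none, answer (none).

Answer: G633S,L321Q,Q465A

Derivation:
At Delta: gained [] -> total []
At Lambda: gained ['L321Q', 'G633S', 'Q465A'] -> total ['G633S', 'L321Q', 'Q465A']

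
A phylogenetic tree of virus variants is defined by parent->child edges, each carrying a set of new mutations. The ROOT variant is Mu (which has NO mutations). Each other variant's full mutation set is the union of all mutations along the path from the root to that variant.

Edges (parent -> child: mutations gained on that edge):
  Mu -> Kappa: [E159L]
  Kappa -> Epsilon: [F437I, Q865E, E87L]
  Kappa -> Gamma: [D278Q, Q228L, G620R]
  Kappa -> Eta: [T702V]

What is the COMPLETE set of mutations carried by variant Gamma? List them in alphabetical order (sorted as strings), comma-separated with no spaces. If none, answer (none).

At Mu: gained [] -> total []
At Kappa: gained ['E159L'] -> total ['E159L']
At Gamma: gained ['D278Q', 'Q228L', 'G620R'] -> total ['D278Q', 'E159L', 'G620R', 'Q228L']

Answer: D278Q,E159L,G620R,Q228L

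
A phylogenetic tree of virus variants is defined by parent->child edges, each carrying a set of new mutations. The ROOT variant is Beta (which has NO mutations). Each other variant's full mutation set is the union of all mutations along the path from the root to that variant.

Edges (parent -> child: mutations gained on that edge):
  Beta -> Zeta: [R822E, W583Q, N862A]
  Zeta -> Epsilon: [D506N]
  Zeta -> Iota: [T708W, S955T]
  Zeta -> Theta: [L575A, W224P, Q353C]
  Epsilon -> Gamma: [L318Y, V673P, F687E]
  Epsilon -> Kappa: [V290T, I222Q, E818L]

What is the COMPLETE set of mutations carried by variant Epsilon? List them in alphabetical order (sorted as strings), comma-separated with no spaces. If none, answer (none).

At Beta: gained [] -> total []
At Zeta: gained ['R822E', 'W583Q', 'N862A'] -> total ['N862A', 'R822E', 'W583Q']
At Epsilon: gained ['D506N'] -> total ['D506N', 'N862A', 'R822E', 'W583Q']

Answer: D506N,N862A,R822E,W583Q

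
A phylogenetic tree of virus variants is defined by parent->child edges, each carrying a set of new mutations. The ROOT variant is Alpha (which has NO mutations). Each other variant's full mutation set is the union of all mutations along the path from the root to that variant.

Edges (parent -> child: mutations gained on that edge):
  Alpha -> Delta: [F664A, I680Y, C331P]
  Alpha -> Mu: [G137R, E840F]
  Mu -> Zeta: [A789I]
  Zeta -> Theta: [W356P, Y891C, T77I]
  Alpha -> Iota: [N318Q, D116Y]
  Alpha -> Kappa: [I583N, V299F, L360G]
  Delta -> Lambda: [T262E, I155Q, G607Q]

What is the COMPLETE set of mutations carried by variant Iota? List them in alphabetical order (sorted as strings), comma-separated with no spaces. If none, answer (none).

Answer: D116Y,N318Q

Derivation:
At Alpha: gained [] -> total []
At Iota: gained ['N318Q', 'D116Y'] -> total ['D116Y', 'N318Q']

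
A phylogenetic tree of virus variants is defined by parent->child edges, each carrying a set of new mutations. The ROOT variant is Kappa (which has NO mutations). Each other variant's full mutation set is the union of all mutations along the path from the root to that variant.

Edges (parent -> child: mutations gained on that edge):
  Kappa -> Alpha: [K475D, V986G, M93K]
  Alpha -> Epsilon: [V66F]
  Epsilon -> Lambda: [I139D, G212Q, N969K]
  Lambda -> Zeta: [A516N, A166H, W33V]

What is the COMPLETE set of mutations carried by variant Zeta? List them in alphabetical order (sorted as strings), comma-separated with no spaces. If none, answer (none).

Answer: A166H,A516N,G212Q,I139D,K475D,M93K,N969K,V66F,V986G,W33V

Derivation:
At Kappa: gained [] -> total []
At Alpha: gained ['K475D', 'V986G', 'M93K'] -> total ['K475D', 'M93K', 'V986G']
At Epsilon: gained ['V66F'] -> total ['K475D', 'M93K', 'V66F', 'V986G']
At Lambda: gained ['I139D', 'G212Q', 'N969K'] -> total ['G212Q', 'I139D', 'K475D', 'M93K', 'N969K', 'V66F', 'V986G']
At Zeta: gained ['A516N', 'A166H', 'W33V'] -> total ['A166H', 'A516N', 'G212Q', 'I139D', 'K475D', 'M93K', 'N969K', 'V66F', 'V986G', 'W33V']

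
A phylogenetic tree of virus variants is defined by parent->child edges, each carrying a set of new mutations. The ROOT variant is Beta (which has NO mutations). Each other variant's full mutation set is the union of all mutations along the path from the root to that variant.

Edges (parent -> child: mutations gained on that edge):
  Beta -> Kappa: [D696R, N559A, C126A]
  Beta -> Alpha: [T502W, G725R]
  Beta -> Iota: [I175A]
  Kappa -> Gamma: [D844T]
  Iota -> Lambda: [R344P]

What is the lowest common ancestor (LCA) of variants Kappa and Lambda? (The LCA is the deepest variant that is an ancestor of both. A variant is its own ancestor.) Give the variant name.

Path from root to Kappa: Beta -> Kappa
  ancestors of Kappa: {Beta, Kappa}
Path from root to Lambda: Beta -> Iota -> Lambda
  ancestors of Lambda: {Beta, Iota, Lambda}
Common ancestors: {Beta}
Walk up from Lambda: Lambda (not in ancestors of Kappa), Iota (not in ancestors of Kappa), Beta (in ancestors of Kappa)
Deepest common ancestor (LCA) = Beta

Answer: Beta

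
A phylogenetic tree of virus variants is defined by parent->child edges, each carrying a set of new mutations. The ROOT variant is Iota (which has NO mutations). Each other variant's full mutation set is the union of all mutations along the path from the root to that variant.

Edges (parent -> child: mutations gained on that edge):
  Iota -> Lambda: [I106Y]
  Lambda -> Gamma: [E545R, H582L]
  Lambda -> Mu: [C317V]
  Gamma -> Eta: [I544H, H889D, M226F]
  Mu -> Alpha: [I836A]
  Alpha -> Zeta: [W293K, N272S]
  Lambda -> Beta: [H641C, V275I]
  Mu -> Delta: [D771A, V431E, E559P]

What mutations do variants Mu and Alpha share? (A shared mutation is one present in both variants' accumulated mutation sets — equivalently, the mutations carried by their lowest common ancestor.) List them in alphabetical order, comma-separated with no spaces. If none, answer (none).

Answer: C317V,I106Y

Derivation:
Accumulating mutations along path to Mu:
  At Iota: gained [] -> total []
  At Lambda: gained ['I106Y'] -> total ['I106Y']
  At Mu: gained ['C317V'] -> total ['C317V', 'I106Y']
Mutations(Mu) = ['C317V', 'I106Y']
Accumulating mutations along path to Alpha:
  At Iota: gained [] -> total []
  At Lambda: gained ['I106Y'] -> total ['I106Y']
  At Mu: gained ['C317V'] -> total ['C317V', 'I106Y']
  At Alpha: gained ['I836A'] -> total ['C317V', 'I106Y', 'I836A']
Mutations(Alpha) = ['C317V', 'I106Y', 'I836A']
Intersection: ['C317V', 'I106Y'] ∩ ['C317V', 'I106Y', 'I836A'] = ['C317V', 'I106Y']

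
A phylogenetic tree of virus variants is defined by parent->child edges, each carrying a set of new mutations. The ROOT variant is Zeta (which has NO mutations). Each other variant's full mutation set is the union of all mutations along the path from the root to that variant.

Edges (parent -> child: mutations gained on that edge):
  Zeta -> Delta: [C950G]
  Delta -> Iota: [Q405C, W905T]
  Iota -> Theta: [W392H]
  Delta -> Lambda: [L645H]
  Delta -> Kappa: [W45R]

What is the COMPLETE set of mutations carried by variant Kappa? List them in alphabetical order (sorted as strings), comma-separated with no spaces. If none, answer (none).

Answer: C950G,W45R

Derivation:
At Zeta: gained [] -> total []
At Delta: gained ['C950G'] -> total ['C950G']
At Kappa: gained ['W45R'] -> total ['C950G', 'W45R']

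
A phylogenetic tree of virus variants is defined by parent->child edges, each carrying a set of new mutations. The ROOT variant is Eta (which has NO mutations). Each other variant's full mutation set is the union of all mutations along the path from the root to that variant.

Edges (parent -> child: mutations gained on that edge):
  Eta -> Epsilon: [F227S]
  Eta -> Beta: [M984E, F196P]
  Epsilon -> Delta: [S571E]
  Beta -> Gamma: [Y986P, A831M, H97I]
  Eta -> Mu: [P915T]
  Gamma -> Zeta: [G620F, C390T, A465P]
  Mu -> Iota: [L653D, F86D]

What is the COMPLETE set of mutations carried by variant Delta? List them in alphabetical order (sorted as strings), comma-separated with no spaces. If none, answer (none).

At Eta: gained [] -> total []
At Epsilon: gained ['F227S'] -> total ['F227S']
At Delta: gained ['S571E'] -> total ['F227S', 'S571E']

Answer: F227S,S571E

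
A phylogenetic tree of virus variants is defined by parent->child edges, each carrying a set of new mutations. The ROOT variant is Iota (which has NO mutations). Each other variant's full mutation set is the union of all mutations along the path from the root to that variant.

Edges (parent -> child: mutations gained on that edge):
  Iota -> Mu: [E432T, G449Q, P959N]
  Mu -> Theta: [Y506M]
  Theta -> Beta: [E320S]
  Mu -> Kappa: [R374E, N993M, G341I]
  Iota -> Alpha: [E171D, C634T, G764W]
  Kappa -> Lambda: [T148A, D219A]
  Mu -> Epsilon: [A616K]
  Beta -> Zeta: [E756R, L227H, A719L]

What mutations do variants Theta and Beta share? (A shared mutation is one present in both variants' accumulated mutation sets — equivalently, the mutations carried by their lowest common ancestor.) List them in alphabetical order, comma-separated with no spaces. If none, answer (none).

Answer: E432T,G449Q,P959N,Y506M

Derivation:
Accumulating mutations along path to Theta:
  At Iota: gained [] -> total []
  At Mu: gained ['E432T', 'G449Q', 'P959N'] -> total ['E432T', 'G449Q', 'P959N']
  At Theta: gained ['Y506M'] -> total ['E432T', 'G449Q', 'P959N', 'Y506M']
Mutations(Theta) = ['E432T', 'G449Q', 'P959N', 'Y506M']
Accumulating mutations along path to Beta:
  At Iota: gained [] -> total []
  At Mu: gained ['E432T', 'G449Q', 'P959N'] -> total ['E432T', 'G449Q', 'P959N']
  At Theta: gained ['Y506M'] -> total ['E432T', 'G449Q', 'P959N', 'Y506M']
  At Beta: gained ['E320S'] -> total ['E320S', 'E432T', 'G449Q', 'P959N', 'Y506M']
Mutations(Beta) = ['E320S', 'E432T', 'G449Q', 'P959N', 'Y506M']
Intersection: ['E432T', 'G449Q', 'P959N', 'Y506M'] ∩ ['E320S', 'E432T', 'G449Q', 'P959N', 'Y506M'] = ['E432T', 'G449Q', 'P959N', 'Y506M']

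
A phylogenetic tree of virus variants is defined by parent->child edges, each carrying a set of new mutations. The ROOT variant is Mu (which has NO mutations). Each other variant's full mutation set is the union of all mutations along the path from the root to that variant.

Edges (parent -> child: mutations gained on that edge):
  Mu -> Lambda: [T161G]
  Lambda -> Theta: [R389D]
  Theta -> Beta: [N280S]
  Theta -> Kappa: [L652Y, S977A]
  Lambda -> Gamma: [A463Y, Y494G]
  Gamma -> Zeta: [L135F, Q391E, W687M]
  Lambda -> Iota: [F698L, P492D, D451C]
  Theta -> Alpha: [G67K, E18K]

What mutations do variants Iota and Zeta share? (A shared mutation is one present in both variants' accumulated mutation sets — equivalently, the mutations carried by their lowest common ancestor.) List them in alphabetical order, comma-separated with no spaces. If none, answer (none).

Accumulating mutations along path to Iota:
  At Mu: gained [] -> total []
  At Lambda: gained ['T161G'] -> total ['T161G']
  At Iota: gained ['F698L', 'P492D', 'D451C'] -> total ['D451C', 'F698L', 'P492D', 'T161G']
Mutations(Iota) = ['D451C', 'F698L', 'P492D', 'T161G']
Accumulating mutations along path to Zeta:
  At Mu: gained [] -> total []
  At Lambda: gained ['T161G'] -> total ['T161G']
  At Gamma: gained ['A463Y', 'Y494G'] -> total ['A463Y', 'T161G', 'Y494G']
  At Zeta: gained ['L135F', 'Q391E', 'W687M'] -> total ['A463Y', 'L135F', 'Q391E', 'T161G', 'W687M', 'Y494G']
Mutations(Zeta) = ['A463Y', 'L135F', 'Q391E', 'T161G', 'W687M', 'Y494G']
Intersection: ['D451C', 'F698L', 'P492D', 'T161G'] ∩ ['A463Y', 'L135F', 'Q391E', 'T161G', 'W687M', 'Y494G'] = ['T161G']

Answer: T161G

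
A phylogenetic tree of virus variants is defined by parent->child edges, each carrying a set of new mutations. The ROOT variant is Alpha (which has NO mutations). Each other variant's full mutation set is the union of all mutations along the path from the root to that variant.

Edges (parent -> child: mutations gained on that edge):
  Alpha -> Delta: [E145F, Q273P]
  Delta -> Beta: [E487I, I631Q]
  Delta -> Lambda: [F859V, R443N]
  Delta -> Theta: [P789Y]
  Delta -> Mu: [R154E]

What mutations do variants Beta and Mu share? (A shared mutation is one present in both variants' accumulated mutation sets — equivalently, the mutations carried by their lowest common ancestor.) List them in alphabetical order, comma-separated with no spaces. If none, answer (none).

Answer: E145F,Q273P

Derivation:
Accumulating mutations along path to Beta:
  At Alpha: gained [] -> total []
  At Delta: gained ['E145F', 'Q273P'] -> total ['E145F', 'Q273P']
  At Beta: gained ['E487I', 'I631Q'] -> total ['E145F', 'E487I', 'I631Q', 'Q273P']
Mutations(Beta) = ['E145F', 'E487I', 'I631Q', 'Q273P']
Accumulating mutations along path to Mu:
  At Alpha: gained [] -> total []
  At Delta: gained ['E145F', 'Q273P'] -> total ['E145F', 'Q273P']
  At Mu: gained ['R154E'] -> total ['E145F', 'Q273P', 'R154E']
Mutations(Mu) = ['E145F', 'Q273P', 'R154E']
Intersection: ['E145F', 'E487I', 'I631Q', 'Q273P'] ∩ ['E145F', 'Q273P', 'R154E'] = ['E145F', 'Q273P']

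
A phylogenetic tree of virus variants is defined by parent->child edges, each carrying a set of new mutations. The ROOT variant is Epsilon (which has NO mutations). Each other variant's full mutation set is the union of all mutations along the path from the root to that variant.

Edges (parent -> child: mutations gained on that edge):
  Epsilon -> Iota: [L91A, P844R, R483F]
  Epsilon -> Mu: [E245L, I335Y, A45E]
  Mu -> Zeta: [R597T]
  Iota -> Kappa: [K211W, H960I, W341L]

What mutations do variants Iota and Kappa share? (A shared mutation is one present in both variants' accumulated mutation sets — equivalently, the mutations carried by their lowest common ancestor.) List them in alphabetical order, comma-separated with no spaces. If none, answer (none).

Accumulating mutations along path to Iota:
  At Epsilon: gained [] -> total []
  At Iota: gained ['L91A', 'P844R', 'R483F'] -> total ['L91A', 'P844R', 'R483F']
Mutations(Iota) = ['L91A', 'P844R', 'R483F']
Accumulating mutations along path to Kappa:
  At Epsilon: gained [] -> total []
  At Iota: gained ['L91A', 'P844R', 'R483F'] -> total ['L91A', 'P844R', 'R483F']
  At Kappa: gained ['K211W', 'H960I', 'W341L'] -> total ['H960I', 'K211W', 'L91A', 'P844R', 'R483F', 'W341L']
Mutations(Kappa) = ['H960I', 'K211W', 'L91A', 'P844R', 'R483F', 'W341L']
Intersection: ['L91A', 'P844R', 'R483F'] ∩ ['H960I', 'K211W', 'L91A', 'P844R', 'R483F', 'W341L'] = ['L91A', 'P844R', 'R483F']

Answer: L91A,P844R,R483F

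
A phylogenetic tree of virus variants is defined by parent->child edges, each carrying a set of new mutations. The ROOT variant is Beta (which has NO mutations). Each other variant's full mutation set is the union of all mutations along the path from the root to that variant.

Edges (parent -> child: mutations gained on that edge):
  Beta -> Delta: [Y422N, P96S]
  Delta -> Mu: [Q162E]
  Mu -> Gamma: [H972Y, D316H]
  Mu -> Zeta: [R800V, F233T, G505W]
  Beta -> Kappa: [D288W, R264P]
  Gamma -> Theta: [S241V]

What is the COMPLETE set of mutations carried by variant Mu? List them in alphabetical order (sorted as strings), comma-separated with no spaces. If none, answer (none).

At Beta: gained [] -> total []
At Delta: gained ['Y422N', 'P96S'] -> total ['P96S', 'Y422N']
At Mu: gained ['Q162E'] -> total ['P96S', 'Q162E', 'Y422N']

Answer: P96S,Q162E,Y422N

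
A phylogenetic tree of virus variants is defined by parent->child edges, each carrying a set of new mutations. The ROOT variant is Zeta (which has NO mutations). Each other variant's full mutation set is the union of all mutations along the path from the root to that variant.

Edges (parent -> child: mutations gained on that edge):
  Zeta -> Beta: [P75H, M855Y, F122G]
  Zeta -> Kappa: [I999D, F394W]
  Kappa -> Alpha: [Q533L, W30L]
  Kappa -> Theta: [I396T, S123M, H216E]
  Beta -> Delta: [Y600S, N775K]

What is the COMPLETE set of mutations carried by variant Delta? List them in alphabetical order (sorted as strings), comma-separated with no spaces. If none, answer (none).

At Zeta: gained [] -> total []
At Beta: gained ['P75H', 'M855Y', 'F122G'] -> total ['F122G', 'M855Y', 'P75H']
At Delta: gained ['Y600S', 'N775K'] -> total ['F122G', 'M855Y', 'N775K', 'P75H', 'Y600S']

Answer: F122G,M855Y,N775K,P75H,Y600S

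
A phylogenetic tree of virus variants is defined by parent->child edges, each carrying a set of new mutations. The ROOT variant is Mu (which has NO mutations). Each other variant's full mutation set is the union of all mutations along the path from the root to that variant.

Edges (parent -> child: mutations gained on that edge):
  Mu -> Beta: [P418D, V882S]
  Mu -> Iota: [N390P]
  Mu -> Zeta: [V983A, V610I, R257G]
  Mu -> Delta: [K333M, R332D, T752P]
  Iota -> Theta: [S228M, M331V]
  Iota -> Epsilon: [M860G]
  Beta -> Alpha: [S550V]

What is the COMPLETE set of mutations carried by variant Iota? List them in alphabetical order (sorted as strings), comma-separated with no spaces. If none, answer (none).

At Mu: gained [] -> total []
At Iota: gained ['N390P'] -> total ['N390P']

Answer: N390P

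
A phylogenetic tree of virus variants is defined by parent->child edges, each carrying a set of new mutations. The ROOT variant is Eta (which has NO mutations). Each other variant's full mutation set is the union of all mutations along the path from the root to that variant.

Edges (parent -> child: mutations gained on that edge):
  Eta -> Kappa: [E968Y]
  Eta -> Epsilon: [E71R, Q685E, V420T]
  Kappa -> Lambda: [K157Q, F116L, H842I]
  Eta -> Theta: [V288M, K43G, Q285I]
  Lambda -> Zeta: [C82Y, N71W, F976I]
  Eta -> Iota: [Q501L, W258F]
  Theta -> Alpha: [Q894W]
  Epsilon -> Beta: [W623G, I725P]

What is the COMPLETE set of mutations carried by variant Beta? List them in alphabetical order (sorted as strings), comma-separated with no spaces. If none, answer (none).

Answer: E71R,I725P,Q685E,V420T,W623G

Derivation:
At Eta: gained [] -> total []
At Epsilon: gained ['E71R', 'Q685E', 'V420T'] -> total ['E71R', 'Q685E', 'V420T']
At Beta: gained ['W623G', 'I725P'] -> total ['E71R', 'I725P', 'Q685E', 'V420T', 'W623G']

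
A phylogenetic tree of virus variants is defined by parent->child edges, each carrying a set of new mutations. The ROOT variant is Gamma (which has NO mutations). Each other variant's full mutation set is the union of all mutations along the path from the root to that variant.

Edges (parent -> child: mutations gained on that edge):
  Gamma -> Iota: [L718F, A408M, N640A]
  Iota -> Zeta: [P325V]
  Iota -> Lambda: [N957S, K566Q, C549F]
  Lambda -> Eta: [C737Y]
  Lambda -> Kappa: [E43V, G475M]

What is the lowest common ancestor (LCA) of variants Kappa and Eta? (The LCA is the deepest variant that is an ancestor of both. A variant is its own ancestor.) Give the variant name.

Answer: Lambda

Derivation:
Path from root to Kappa: Gamma -> Iota -> Lambda -> Kappa
  ancestors of Kappa: {Gamma, Iota, Lambda, Kappa}
Path from root to Eta: Gamma -> Iota -> Lambda -> Eta
  ancestors of Eta: {Gamma, Iota, Lambda, Eta}
Common ancestors: {Gamma, Iota, Lambda}
Walk up from Eta: Eta (not in ancestors of Kappa), Lambda (in ancestors of Kappa), Iota (in ancestors of Kappa), Gamma (in ancestors of Kappa)
Deepest common ancestor (LCA) = Lambda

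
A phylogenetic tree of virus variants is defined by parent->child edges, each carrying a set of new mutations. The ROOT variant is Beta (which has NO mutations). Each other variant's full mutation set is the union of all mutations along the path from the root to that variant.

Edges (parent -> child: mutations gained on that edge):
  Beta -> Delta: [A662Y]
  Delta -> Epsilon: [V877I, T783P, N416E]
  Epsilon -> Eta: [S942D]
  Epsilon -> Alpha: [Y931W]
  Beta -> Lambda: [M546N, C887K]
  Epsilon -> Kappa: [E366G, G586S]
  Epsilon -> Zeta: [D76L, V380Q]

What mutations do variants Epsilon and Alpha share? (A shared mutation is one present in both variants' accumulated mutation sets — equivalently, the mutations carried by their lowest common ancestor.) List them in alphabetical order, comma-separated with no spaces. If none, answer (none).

Accumulating mutations along path to Epsilon:
  At Beta: gained [] -> total []
  At Delta: gained ['A662Y'] -> total ['A662Y']
  At Epsilon: gained ['V877I', 'T783P', 'N416E'] -> total ['A662Y', 'N416E', 'T783P', 'V877I']
Mutations(Epsilon) = ['A662Y', 'N416E', 'T783P', 'V877I']
Accumulating mutations along path to Alpha:
  At Beta: gained [] -> total []
  At Delta: gained ['A662Y'] -> total ['A662Y']
  At Epsilon: gained ['V877I', 'T783P', 'N416E'] -> total ['A662Y', 'N416E', 'T783P', 'V877I']
  At Alpha: gained ['Y931W'] -> total ['A662Y', 'N416E', 'T783P', 'V877I', 'Y931W']
Mutations(Alpha) = ['A662Y', 'N416E', 'T783P', 'V877I', 'Y931W']
Intersection: ['A662Y', 'N416E', 'T783P', 'V877I'] ∩ ['A662Y', 'N416E', 'T783P', 'V877I', 'Y931W'] = ['A662Y', 'N416E', 'T783P', 'V877I']

Answer: A662Y,N416E,T783P,V877I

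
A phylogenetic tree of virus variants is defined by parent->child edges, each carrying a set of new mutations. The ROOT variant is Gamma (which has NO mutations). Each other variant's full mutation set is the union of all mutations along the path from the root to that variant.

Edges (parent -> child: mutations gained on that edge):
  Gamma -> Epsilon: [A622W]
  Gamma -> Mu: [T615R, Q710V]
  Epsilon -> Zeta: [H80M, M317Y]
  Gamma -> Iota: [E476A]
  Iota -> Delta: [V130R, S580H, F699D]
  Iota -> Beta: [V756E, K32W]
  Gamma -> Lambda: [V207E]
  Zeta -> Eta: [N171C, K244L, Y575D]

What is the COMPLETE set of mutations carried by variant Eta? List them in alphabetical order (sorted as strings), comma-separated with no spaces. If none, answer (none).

At Gamma: gained [] -> total []
At Epsilon: gained ['A622W'] -> total ['A622W']
At Zeta: gained ['H80M', 'M317Y'] -> total ['A622W', 'H80M', 'M317Y']
At Eta: gained ['N171C', 'K244L', 'Y575D'] -> total ['A622W', 'H80M', 'K244L', 'M317Y', 'N171C', 'Y575D']

Answer: A622W,H80M,K244L,M317Y,N171C,Y575D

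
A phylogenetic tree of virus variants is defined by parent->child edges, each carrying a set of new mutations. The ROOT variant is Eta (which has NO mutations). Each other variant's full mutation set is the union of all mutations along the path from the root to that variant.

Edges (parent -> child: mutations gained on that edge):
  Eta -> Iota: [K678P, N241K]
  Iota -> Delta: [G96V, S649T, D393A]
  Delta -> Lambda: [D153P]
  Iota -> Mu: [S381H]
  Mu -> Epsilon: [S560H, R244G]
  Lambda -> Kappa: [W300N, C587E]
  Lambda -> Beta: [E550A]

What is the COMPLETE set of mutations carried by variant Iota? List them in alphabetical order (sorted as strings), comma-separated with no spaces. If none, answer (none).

Answer: K678P,N241K

Derivation:
At Eta: gained [] -> total []
At Iota: gained ['K678P', 'N241K'] -> total ['K678P', 'N241K']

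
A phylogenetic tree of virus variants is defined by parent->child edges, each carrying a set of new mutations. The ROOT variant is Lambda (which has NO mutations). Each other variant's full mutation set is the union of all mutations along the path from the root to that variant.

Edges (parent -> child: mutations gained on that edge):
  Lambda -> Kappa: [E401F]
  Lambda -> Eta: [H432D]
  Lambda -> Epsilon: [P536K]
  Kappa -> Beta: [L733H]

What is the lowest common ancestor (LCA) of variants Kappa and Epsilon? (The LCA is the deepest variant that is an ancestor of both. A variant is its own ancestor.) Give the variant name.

Path from root to Kappa: Lambda -> Kappa
  ancestors of Kappa: {Lambda, Kappa}
Path from root to Epsilon: Lambda -> Epsilon
  ancestors of Epsilon: {Lambda, Epsilon}
Common ancestors: {Lambda}
Walk up from Epsilon: Epsilon (not in ancestors of Kappa), Lambda (in ancestors of Kappa)
Deepest common ancestor (LCA) = Lambda

Answer: Lambda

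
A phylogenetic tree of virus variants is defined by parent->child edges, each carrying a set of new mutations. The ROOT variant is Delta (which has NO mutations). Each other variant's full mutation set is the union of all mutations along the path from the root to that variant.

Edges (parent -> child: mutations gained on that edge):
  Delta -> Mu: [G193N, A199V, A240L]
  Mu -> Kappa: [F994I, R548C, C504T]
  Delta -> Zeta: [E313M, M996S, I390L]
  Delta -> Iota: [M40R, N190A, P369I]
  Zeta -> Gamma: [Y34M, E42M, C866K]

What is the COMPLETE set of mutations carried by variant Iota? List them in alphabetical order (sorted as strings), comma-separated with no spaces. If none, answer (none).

At Delta: gained [] -> total []
At Iota: gained ['M40R', 'N190A', 'P369I'] -> total ['M40R', 'N190A', 'P369I']

Answer: M40R,N190A,P369I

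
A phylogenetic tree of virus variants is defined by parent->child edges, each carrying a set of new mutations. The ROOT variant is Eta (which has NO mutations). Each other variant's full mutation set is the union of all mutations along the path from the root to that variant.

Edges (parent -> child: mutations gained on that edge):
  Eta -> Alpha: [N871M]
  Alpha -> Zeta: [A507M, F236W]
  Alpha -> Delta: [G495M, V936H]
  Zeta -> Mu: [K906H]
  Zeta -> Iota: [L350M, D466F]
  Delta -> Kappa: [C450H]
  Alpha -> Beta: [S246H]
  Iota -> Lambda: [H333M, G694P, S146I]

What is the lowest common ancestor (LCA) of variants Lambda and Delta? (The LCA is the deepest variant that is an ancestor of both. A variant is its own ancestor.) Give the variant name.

Path from root to Lambda: Eta -> Alpha -> Zeta -> Iota -> Lambda
  ancestors of Lambda: {Eta, Alpha, Zeta, Iota, Lambda}
Path from root to Delta: Eta -> Alpha -> Delta
  ancestors of Delta: {Eta, Alpha, Delta}
Common ancestors: {Eta, Alpha}
Walk up from Delta: Delta (not in ancestors of Lambda), Alpha (in ancestors of Lambda), Eta (in ancestors of Lambda)
Deepest common ancestor (LCA) = Alpha

Answer: Alpha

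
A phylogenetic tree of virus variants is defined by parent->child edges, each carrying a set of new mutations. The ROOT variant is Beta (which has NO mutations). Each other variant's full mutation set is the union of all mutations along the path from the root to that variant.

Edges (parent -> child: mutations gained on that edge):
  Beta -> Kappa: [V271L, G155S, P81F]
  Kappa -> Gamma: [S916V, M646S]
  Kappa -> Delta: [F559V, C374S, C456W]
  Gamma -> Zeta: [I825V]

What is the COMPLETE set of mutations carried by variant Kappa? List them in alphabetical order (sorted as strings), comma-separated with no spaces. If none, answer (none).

At Beta: gained [] -> total []
At Kappa: gained ['V271L', 'G155S', 'P81F'] -> total ['G155S', 'P81F', 'V271L']

Answer: G155S,P81F,V271L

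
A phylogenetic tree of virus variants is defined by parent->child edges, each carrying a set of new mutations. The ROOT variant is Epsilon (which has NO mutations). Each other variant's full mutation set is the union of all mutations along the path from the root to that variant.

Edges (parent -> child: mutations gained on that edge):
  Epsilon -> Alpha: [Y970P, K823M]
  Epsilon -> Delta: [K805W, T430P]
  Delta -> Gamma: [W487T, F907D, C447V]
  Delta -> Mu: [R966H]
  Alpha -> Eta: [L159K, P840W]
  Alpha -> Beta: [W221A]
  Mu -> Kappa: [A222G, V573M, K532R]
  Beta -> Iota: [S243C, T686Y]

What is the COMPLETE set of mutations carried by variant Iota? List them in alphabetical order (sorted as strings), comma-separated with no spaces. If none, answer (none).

At Epsilon: gained [] -> total []
At Alpha: gained ['Y970P', 'K823M'] -> total ['K823M', 'Y970P']
At Beta: gained ['W221A'] -> total ['K823M', 'W221A', 'Y970P']
At Iota: gained ['S243C', 'T686Y'] -> total ['K823M', 'S243C', 'T686Y', 'W221A', 'Y970P']

Answer: K823M,S243C,T686Y,W221A,Y970P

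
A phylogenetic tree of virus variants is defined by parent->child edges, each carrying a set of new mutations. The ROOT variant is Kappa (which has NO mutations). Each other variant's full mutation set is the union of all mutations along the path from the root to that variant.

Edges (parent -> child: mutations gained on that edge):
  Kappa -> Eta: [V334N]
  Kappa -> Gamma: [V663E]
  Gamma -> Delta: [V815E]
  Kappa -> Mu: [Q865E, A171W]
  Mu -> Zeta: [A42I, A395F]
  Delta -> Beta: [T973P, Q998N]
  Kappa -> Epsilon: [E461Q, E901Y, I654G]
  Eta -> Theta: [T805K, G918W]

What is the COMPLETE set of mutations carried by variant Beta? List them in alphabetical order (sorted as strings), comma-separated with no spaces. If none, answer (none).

Answer: Q998N,T973P,V663E,V815E

Derivation:
At Kappa: gained [] -> total []
At Gamma: gained ['V663E'] -> total ['V663E']
At Delta: gained ['V815E'] -> total ['V663E', 'V815E']
At Beta: gained ['T973P', 'Q998N'] -> total ['Q998N', 'T973P', 'V663E', 'V815E']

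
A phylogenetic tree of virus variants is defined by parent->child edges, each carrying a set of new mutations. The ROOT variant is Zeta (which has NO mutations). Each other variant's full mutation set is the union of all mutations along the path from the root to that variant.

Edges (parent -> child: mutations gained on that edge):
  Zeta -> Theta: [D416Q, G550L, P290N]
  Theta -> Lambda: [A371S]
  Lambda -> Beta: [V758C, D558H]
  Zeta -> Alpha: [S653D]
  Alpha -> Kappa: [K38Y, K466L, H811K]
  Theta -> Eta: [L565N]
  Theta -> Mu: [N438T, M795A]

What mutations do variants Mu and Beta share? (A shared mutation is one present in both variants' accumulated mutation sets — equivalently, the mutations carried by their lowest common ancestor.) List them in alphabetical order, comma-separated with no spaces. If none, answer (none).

Accumulating mutations along path to Mu:
  At Zeta: gained [] -> total []
  At Theta: gained ['D416Q', 'G550L', 'P290N'] -> total ['D416Q', 'G550L', 'P290N']
  At Mu: gained ['N438T', 'M795A'] -> total ['D416Q', 'G550L', 'M795A', 'N438T', 'P290N']
Mutations(Mu) = ['D416Q', 'G550L', 'M795A', 'N438T', 'P290N']
Accumulating mutations along path to Beta:
  At Zeta: gained [] -> total []
  At Theta: gained ['D416Q', 'G550L', 'P290N'] -> total ['D416Q', 'G550L', 'P290N']
  At Lambda: gained ['A371S'] -> total ['A371S', 'D416Q', 'G550L', 'P290N']
  At Beta: gained ['V758C', 'D558H'] -> total ['A371S', 'D416Q', 'D558H', 'G550L', 'P290N', 'V758C']
Mutations(Beta) = ['A371S', 'D416Q', 'D558H', 'G550L', 'P290N', 'V758C']
Intersection: ['D416Q', 'G550L', 'M795A', 'N438T', 'P290N'] ∩ ['A371S', 'D416Q', 'D558H', 'G550L', 'P290N', 'V758C'] = ['D416Q', 'G550L', 'P290N']

Answer: D416Q,G550L,P290N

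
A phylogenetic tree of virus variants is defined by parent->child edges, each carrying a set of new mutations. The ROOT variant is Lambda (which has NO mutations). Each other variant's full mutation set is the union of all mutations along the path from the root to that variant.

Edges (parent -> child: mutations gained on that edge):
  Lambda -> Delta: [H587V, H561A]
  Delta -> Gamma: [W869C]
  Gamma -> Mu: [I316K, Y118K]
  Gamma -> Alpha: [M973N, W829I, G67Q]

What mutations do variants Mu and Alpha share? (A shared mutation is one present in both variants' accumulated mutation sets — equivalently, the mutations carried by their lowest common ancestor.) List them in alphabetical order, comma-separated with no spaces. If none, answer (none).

Accumulating mutations along path to Mu:
  At Lambda: gained [] -> total []
  At Delta: gained ['H587V', 'H561A'] -> total ['H561A', 'H587V']
  At Gamma: gained ['W869C'] -> total ['H561A', 'H587V', 'W869C']
  At Mu: gained ['I316K', 'Y118K'] -> total ['H561A', 'H587V', 'I316K', 'W869C', 'Y118K']
Mutations(Mu) = ['H561A', 'H587V', 'I316K', 'W869C', 'Y118K']
Accumulating mutations along path to Alpha:
  At Lambda: gained [] -> total []
  At Delta: gained ['H587V', 'H561A'] -> total ['H561A', 'H587V']
  At Gamma: gained ['W869C'] -> total ['H561A', 'H587V', 'W869C']
  At Alpha: gained ['M973N', 'W829I', 'G67Q'] -> total ['G67Q', 'H561A', 'H587V', 'M973N', 'W829I', 'W869C']
Mutations(Alpha) = ['G67Q', 'H561A', 'H587V', 'M973N', 'W829I', 'W869C']
Intersection: ['H561A', 'H587V', 'I316K', 'W869C', 'Y118K'] ∩ ['G67Q', 'H561A', 'H587V', 'M973N', 'W829I', 'W869C'] = ['H561A', 'H587V', 'W869C']

Answer: H561A,H587V,W869C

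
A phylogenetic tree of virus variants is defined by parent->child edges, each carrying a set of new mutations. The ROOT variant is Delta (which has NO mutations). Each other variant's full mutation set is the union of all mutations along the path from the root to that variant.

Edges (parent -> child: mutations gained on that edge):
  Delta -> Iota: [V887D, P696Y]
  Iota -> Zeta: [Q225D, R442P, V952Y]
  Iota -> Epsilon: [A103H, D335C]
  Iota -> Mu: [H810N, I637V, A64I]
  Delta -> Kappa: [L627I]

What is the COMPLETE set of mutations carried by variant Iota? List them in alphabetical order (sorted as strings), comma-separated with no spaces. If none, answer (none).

At Delta: gained [] -> total []
At Iota: gained ['V887D', 'P696Y'] -> total ['P696Y', 'V887D']

Answer: P696Y,V887D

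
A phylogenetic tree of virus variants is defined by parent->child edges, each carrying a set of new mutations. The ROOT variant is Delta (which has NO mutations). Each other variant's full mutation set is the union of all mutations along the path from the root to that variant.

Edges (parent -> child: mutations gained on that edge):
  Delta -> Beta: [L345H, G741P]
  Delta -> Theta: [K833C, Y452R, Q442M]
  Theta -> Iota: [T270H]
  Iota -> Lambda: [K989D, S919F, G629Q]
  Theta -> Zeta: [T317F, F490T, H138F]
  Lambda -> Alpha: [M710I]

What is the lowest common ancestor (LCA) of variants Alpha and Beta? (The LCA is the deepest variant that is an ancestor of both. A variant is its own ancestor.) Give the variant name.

Answer: Delta

Derivation:
Path from root to Alpha: Delta -> Theta -> Iota -> Lambda -> Alpha
  ancestors of Alpha: {Delta, Theta, Iota, Lambda, Alpha}
Path from root to Beta: Delta -> Beta
  ancestors of Beta: {Delta, Beta}
Common ancestors: {Delta}
Walk up from Beta: Beta (not in ancestors of Alpha), Delta (in ancestors of Alpha)
Deepest common ancestor (LCA) = Delta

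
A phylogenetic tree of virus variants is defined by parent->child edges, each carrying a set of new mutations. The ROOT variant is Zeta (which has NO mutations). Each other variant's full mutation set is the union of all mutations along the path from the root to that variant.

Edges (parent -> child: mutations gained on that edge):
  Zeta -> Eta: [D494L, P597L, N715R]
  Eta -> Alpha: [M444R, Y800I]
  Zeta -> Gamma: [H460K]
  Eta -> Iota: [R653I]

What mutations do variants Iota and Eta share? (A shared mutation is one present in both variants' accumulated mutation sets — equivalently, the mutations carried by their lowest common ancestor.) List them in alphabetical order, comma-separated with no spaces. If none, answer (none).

Accumulating mutations along path to Iota:
  At Zeta: gained [] -> total []
  At Eta: gained ['D494L', 'P597L', 'N715R'] -> total ['D494L', 'N715R', 'P597L']
  At Iota: gained ['R653I'] -> total ['D494L', 'N715R', 'P597L', 'R653I']
Mutations(Iota) = ['D494L', 'N715R', 'P597L', 'R653I']
Accumulating mutations along path to Eta:
  At Zeta: gained [] -> total []
  At Eta: gained ['D494L', 'P597L', 'N715R'] -> total ['D494L', 'N715R', 'P597L']
Mutations(Eta) = ['D494L', 'N715R', 'P597L']
Intersection: ['D494L', 'N715R', 'P597L', 'R653I'] ∩ ['D494L', 'N715R', 'P597L'] = ['D494L', 'N715R', 'P597L']

Answer: D494L,N715R,P597L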